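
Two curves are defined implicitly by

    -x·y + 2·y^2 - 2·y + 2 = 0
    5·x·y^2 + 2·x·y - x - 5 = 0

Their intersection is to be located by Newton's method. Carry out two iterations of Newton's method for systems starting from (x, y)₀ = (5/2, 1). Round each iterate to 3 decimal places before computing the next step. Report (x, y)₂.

(2.395, 0.605)

At (5/2, 1): F = (-0.500, 10.000).
Jacobian J = [[-y, -x + 4·y - 2], [5·y^2 + 2·y - 1, 10·x·y + 2·x]].
At the point, J = [[-1.000, -0.500], [6.000, 30.000]] (det J = -27.000).
Solving J·Δ = −F gives Δ = (-0.370, -0.259).
Then the next iterate is (x, y)₁ = (2.130, 0.741).
Round to (2.130, 0.741) and repeat: F = (0.03783, 1.87437), J = [[-0.741, -1.166], [3.22741, 20.04330]].
Δ = (0.265, -0.136), so (x, y)₂ = (2.395, 0.605).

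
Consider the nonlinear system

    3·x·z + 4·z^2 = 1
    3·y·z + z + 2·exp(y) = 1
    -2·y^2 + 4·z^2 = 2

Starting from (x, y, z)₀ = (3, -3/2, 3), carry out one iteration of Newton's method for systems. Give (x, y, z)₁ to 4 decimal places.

(1.2177, -0.8458, 1.6073)

At (3, -3/2, 3): F = (62.0000, -11.053740, 29.5000).
Jacobian J = [[3·z, 0, 3·x + 8·z], [0, 3·z + 2·exp(y), 3·y + 1], [0, -4·y, 8·z]].
At the point, J = [[9.0000, 0.0000, 33.0000], [0.0000, 9.446260, -3.5000], [0.0000, 6.0000, 24.0000]] (det J = 2229.392229).
Solving J·Δ = −F gives Δ = (-1.7823, 0.6542, -1.3927).
Then the next iterate is (x, y, z)₁ = (1.2177, -0.8458, 1.6073).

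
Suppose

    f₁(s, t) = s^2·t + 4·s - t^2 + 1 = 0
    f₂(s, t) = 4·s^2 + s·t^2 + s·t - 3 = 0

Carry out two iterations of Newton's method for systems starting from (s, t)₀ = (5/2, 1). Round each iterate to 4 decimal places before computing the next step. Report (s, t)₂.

At (5/2, 1): F = (16.2500, 27.0000).
Jacobian J = [[2·s·t + 4, s^2 - 2·t], [8·s + t^2 + t, 2·s·t + s]].
At the point, J = [[9.0000, 4.2500], [22.0000, 7.5000]] (det J = -26.0000).
Solving J·Δ = −F gives Δ = (0.2740, -4.4038).
Then the next iterate is (s, t)₁ = (2.7740, -3.4038).
Round to (2.7740, -3.4038) and repeat: F = (-25.682354, 50.477323), J = [[-14.884282, 14.502676], [30.374054, -16.110282]].
Δ = (-1.5859, 0.1433), so (s, t)₂ = (1.1881, -3.2605).

(1.1881, -3.2605)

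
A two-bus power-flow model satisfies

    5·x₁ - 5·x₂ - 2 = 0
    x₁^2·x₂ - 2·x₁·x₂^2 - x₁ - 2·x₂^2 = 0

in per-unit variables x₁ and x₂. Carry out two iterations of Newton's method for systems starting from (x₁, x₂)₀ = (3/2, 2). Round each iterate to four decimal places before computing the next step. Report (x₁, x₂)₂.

At (3/2, 2): F = (-4.5000, -17.0000).
Jacobian J = [[5, -5], [2·x₁·x₂ - 2·x₂^2 - 1, x₁^2 - 4·x₁·x₂ - 4·x₂]].
At the point, J = [[5.0000, -5.0000], [-3.0000, -17.7500]] (det J = -103.7500).
Solving J·Δ = −F gives Δ = (-0.0494, -0.9494).
Then the next iterate is (x₁, x₂)₁ = (1.4506, 1.0506).
Round to (1.4506, 1.0506) and repeat: F = (0.0000, -4.649635), J = [[5.0000, -5.0000], [-0.159520, -8.194161]].
Δ = (-0.5566, -0.5566), so (x₁, x₂)₂ = (0.8940, 0.4940).

(0.8940, 0.4940)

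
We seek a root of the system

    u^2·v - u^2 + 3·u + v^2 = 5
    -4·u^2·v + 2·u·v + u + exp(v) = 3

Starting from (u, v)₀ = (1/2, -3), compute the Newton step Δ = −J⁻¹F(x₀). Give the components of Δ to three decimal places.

(0.345, 0.723)

At (1/2, -3): F = (4.500, -2.45021).
Jacobian J = [[2·u·v - 2·u + 3, u^2 + 2·v], [-8·u·v + 2·v + 1, -4·u^2 + 2·u + exp(v)]].
At the point, J = [[-1.000, -5.750], [7.000, 0.04979]] (det J = 40.20021).
Solving J·Δ = −F gives Δ = (0.345, 0.723).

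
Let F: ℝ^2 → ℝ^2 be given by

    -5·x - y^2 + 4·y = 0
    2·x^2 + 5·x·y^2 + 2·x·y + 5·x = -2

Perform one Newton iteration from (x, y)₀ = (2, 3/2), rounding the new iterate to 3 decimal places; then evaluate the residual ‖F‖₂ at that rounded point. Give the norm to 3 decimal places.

At (2, 3/2): F = (-6.250, 48.500).
Jacobian J = [[-5, -2·y + 4], [4·x + 5·y^2 + 2·y + 5, 10·x·y + 2·x]].
At the point, J = [[-5.000, 1.000], [27.250, 34.000]] (det J = -197.250).
Solving J·Δ = −F gives Δ = (-1.323, -0.366).
Then the next iterate is (x, y)₁ = (0.677, 1.134).
Re-evaluating at (0.677, 1.134): F = (-0.13496, 12.19006), so ‖F‖₂ = 12.191.

12.191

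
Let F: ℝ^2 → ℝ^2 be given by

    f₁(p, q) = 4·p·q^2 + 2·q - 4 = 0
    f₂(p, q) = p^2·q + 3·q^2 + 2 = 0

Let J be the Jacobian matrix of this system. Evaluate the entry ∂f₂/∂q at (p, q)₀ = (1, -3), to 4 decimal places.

-17.0000

∂f₂/∂q = p^2 + 6·q.
At (1, -3) this is -17.0000.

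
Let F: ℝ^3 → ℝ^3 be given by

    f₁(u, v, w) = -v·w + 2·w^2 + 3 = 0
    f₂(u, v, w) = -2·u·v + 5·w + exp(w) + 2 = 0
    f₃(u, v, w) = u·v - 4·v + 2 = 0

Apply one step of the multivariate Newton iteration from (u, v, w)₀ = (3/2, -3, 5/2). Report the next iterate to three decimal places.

At (3/2, -3, 5/2): F = (23.000, 35.68249, 9.500).
Jacobian J = [[0, -w, -v + 4·w], [-2·v, -2·u, exp(w) + 5], [v, u - 4, 0]].
At the point, J = [[0.000, -2.500, 13.000], [6.000, -3.000, 17.18249], [-3.000, -2.500, 0.000]] (det J = -183.13130).
Solving J·Δ = −F gives Δ = (-1.143, 5.171, -0.775).
Then the next iterate is (u, v, w)₁ = (0.357, 2.171, 1.725).

(0.357, 2.171, 1.725)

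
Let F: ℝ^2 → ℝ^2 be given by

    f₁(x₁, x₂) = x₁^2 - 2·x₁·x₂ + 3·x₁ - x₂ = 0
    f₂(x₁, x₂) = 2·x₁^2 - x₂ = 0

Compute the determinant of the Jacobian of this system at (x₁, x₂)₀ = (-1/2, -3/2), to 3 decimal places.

-5.000

J = [[2·x₁ - 2·x₂ + 3, -2·x₁ - 1], [4·x₁, -1]].
At the point, J = [[5.000, 0.000], [-2.000, -1.000]].
det J = -5.000.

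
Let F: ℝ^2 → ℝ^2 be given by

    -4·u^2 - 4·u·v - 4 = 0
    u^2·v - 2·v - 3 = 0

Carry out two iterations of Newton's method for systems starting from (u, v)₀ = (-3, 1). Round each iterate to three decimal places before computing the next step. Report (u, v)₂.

At (-3, 1): F = (-28.000, 4.000).
Jacobian J = [[-8·u - 4·v, -4·u], [2·u·v, u^2 - 2]].
At the point, J = [[20.000, 12.000], [-6.000, 7.000]] (det J = 212.000).
Solving J·Δ = −F gives Δ = (1.151, 0.415).
Then the next iterate is (u, v)₁ = (-1.849, 1.415).
Round to (-1.849, 1.415) and repeat: F = (-7.20986, -0.99240), J = [[9.132, 7.396], [-5.23267, 1.41880]].
Δ = (0.056, 0.906), so (u, v)₂ = (-1.793, 2.321).

(-1.793, 2.321)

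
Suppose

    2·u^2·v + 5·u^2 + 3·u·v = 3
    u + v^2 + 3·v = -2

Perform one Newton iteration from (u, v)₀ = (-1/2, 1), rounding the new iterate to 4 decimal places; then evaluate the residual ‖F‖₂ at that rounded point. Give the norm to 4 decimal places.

At (-1/2, 1): F = (-2.7500, 5.5000).
Jacobian J = [[4·u·v + 10·u + 3·v, 2·u^2 + 3·u], [1, 2·v + 3]].
At the point, J = [[-4.0000, -1.0000], [1.0000, 5.0000]] (det J = -19.0000).
Solving J·Δ = −F gives Δ = (-0.4342, -1.0132).
Then the next iterate is (u, v)₁ = (-0.9342, -0.0132).
Re-evaluating at (-0.9342, -0.0132): F = (1.377602, 1.026374), so ‖F‖₂ = 1.7179.

1.7179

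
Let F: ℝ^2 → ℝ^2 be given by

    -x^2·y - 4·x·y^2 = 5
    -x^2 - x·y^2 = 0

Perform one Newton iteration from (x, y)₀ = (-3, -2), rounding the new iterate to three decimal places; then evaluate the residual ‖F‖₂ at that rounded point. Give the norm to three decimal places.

At (-3, -2): F = (61.000, 3.000).
Jacobian J = [[-2·x·y - 4·y^2, -x^2 - 8·x·y], [-2·x - y^2, -2·x·y]].
At the point, J = [[-28.000, -57.000], [2.000, -12.000]] (det J = 450.000).
Solving J·Δ = −F gives Δ = (1.247, 0.458).
Then the next iterate is (x, y)₁ = (-1.753, -1.542).
Re-evaluating at (-1.753, -1.542): F = (16.41146, 1.09521), so ‖F‖₂ = 16.448.

16.448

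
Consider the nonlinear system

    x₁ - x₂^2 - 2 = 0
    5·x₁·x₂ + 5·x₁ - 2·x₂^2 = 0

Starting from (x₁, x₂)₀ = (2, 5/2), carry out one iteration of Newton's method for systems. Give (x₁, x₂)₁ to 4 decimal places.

At (2, 5/2): F = (-6.2500, 22.5000).
Jacobian J = [[1, -2·x₂], [5·x₂ + 5, 5·x₁ - 4·x₂]].
At the point, J = [[1.0000, -5.0000], [17.5000, 0.0000]] (det J = 87.5000).
Solving J·Δ = −F gives Δ = (-1.2857, -1.5071).
Then the next iterate is (x₁, x₂)₁ = (0.7143, 0.9929).

(0.7143, 0.9929)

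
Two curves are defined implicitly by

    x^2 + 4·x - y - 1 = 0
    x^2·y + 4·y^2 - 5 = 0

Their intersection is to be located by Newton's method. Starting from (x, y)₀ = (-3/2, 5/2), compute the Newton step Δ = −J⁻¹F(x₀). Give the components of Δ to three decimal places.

(9.199, 1.949)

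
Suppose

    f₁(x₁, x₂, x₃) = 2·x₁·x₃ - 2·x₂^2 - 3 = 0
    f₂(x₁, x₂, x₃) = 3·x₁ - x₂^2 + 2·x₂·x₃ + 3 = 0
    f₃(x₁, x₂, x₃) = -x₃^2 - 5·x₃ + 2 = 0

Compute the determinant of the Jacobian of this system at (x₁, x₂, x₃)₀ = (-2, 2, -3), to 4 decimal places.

84.0000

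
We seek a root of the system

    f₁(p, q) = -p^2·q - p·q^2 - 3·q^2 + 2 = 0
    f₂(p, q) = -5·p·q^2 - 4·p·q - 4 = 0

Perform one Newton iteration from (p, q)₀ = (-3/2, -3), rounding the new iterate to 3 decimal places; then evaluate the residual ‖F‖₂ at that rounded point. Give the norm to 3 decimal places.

11.246

At (-3/2, -3): F = (-4.750, 45.500).
Jacobian J = [[-2·p·q - q^2, -p^2 - 2·p·q - 6·q], [-5·q^2 - 4·q, -10·p·q - 4·p]].
At the point, J = [[-18.000, 6.750], [-33.000, -39.000]] (det J = 924.750).
Solving J·Δ = −F gives Δ = (0.132, 1.055).
Then the next iterate is (p, q)₁ = (-1.368, -1.945).
Re-evaluating at (-1.368, -1.945): F = (-0.53398, 11.23285), so ‖F‖₂ = 11.246.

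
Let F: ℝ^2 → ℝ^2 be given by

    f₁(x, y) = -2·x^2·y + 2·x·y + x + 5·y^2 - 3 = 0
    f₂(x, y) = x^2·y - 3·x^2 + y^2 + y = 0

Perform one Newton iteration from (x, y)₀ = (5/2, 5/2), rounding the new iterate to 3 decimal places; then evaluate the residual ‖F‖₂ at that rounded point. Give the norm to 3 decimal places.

At (5/2, 5/2): F = (12.000, 5.625).
Jacobian J = [[-4·x·y + 2·y + 1, -2·x^2 + 2·x + 10·y], [2·x·y - 6·x, x^2 + 2·y + 1]].
At the point, J = [[-19.000, 17.500], [-2.500, 12.250]] (det J = -189.000).
Solving J·Δ = −F gives Δ = (0.257, -0.407).
Then the next iterate is (x, y)₁ = (2.757, 2.093).
Re-evaluating at (2.757, 2.093): F = (1.38306, -0.42050), so ‖F‖₂ = 1.446.

1.446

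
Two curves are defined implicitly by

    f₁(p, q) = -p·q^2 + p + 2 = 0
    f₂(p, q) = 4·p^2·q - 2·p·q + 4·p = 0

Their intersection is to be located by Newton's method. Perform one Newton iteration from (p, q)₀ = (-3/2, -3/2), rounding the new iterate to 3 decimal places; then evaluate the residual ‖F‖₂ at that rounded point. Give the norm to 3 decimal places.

7.545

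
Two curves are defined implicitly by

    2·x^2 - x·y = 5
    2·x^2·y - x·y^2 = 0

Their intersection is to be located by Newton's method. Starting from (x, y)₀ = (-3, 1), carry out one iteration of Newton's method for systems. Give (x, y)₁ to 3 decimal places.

(-1.824, 0.762)

At (-3, 1): F = (16.000, 21.000).
Jacobian J = [[4·x - y, -x], [4·x·y - y^2, 2·x^2 - 2·x·y]].
At the point, J = [[-13.000, 3.000], [-13.000, 24.000]] (det J = -273.000).
Solving J·Δ = −F gives Δ = (1.176, -0.238).
Then the next iterate is (x, y)₁ = (-1.824, 0.762).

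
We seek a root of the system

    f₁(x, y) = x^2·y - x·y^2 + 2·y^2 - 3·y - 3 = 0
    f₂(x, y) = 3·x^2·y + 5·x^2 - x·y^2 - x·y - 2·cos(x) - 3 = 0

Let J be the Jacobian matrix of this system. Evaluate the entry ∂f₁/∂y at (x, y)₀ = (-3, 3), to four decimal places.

36.0000

∂f₁/∂y = x^2 - 2·x·y + 4·y - 3.
At (-3, 3) this is 36.0000.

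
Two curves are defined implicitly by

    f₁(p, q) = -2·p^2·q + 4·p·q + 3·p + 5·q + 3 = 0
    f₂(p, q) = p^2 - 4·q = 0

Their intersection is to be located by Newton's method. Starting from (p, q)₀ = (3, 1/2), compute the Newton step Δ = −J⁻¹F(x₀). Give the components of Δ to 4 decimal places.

(3.9000, 7.6000)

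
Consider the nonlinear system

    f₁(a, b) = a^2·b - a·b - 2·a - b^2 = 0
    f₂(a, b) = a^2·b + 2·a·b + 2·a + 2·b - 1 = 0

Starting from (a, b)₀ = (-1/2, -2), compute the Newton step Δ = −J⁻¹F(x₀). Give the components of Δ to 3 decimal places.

At (-1/2, -2): F = (-4.500, -4.500).
Jacobian J = [[2·a·b - b - 2, a^2 - a - 2·b], [2·a·b + 2·b + 2, a^2 + 2·a + 2]].
At the point, J = [[2.000, 4.750], [0.000, 1.250]] (det J = 2.500).
Solving J·Δ = −F gives Δ = (-6.300, 3.600).

(-6.300, 3.600)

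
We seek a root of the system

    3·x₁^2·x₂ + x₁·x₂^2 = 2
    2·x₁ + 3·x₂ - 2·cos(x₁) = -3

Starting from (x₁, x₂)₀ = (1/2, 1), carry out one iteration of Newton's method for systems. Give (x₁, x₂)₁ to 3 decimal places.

At (1/2, 1): F = (-0.750, 5.24483).
Jacobian J = [[6·x₁·x₂ + x₂^2, 3·x₁^2 + 2·x₁·x₂], [2·sin(x₁) + 2, 3]].
At the point, J = [[4.000, 1.750], [2.95885, 3.000]] (det J = 6.82201).
Solving J·Δ = −F gives Δ = (1.675, -3.401).
Then the next iterate is (x₁, x₂)₁ = (2.175, -2.401).

(2.175, -2.401)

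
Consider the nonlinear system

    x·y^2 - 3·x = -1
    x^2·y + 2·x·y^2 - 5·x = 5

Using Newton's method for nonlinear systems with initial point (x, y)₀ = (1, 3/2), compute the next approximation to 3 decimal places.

At (1, 3/2): F = (0.250, -4.000).
Jacobian J = [[y^2 - 3, 2·x·y], [2·x·y + 2·y^2 - 5, x^2 + 4·x·y]].
At the point, J = [[-0.750, 3.000], [2.500, 7.000]] (det J = -12.750).
Solving J·Δ = −F gives Δ = (1.078, 0.186).
Then the next iterate is (x, y)₁ = (2.078, 1.686).

(2.078, 1.686)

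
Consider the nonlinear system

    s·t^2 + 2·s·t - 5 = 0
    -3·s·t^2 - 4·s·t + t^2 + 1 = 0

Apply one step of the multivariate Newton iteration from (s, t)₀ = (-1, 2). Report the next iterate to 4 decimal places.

(1.7500, 3.5000)

At (-1, 2): F = (-13.0000, 25.0000).
Jacobian J = [[t^2 + 2·t, 2·s·t + 2·s], [-3·t^2 - 4·t, -6·s·t - 4·s + 2·t]].
At the point, J = [[8.0000, -6.0000], [-20.0000, 20.0000]] (det J = 40.0000).
Solving J·Δ = −F gives Δ = (2.7500, 1.5000).
Then the next iterate is (s, t)₁ = (1.7500, 3.5000).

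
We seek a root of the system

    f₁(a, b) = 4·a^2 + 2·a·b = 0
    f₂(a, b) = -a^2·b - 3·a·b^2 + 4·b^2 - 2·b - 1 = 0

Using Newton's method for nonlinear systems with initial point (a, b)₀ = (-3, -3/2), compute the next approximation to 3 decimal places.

(-1.422, -1.102)

At (-3, -3/2): F = (45.000, 44.750).
Jacobian J = [[8·a + 2·b, 2·a], [-2·a·b - 3·b^2, -a^2 - 6·a·b + 8·b - 2]].
At the point, J = [[-27.000, -6.000], [-15.750, -50.000]] (det J = 1255.500).
Solving J·Δ = −F gives Δ = (1.578, 0.398).
Then the next iterate is (a, b)₁ = (-1.422, -1.102).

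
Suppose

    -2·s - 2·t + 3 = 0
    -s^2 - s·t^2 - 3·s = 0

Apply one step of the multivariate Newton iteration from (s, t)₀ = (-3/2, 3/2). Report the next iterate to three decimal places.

At (-3/2, 3/2): F = (3.000, 5.625).
Jacobian J = [[-2, -2], [-2·s - t^2 - 3, -2·s·t]].
At the point, J = [[-2.000, -2.000], [-2.250, 4.500]] (det J = -13.500).
Solving J·Δ = −F gives Δ = (1.833, -0.333).
Then the next iterate is (s, t)₁ = (0.333, 1.167).

(0.333, 1.167)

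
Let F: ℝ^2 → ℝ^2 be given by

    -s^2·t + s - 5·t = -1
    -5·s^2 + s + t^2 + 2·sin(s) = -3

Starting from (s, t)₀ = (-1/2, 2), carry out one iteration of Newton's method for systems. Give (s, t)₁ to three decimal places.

At (-1/2, 2): F = (-10.000, 4.29115).
Jacobian J = [[-2·s·t + 1, -s^2 - 5], [-10·s + 2·cos(s) + 1, 2·t]].
At the point, J = [[3.000, -5.250], [7.75517, 4.000]] (det J = 52.71462).
Solving J·Δ = −F gives Δ = (0.331, -1.715).
Then the next iterate is (s, t)₁ = (-0.169, 0.285).

(-0.169, 0.285)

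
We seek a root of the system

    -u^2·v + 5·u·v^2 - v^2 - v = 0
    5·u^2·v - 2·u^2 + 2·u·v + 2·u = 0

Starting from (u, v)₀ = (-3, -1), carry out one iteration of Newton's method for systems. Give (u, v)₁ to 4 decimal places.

At (-3, -1): F = (-6.0000, -63.0000).
Jacobian J = [[-2·u·v + 5·v^2, -u^2 + 10·u·v - 2·v - 1], [10·u·v - 4·u + 2·v + 2, 5·u^2 + 2·u]].
At the point, J = [[-1.0000, 22.0000], [42.0000, 39.0000]] (det J = -963.0000).
Solving J·Δ = −F gives Δ = (1.1963, 0.3271).
Then the next iterate is (u, v)₁ = (-1.8037, -0.6729).

(-1.8037, -0.6729)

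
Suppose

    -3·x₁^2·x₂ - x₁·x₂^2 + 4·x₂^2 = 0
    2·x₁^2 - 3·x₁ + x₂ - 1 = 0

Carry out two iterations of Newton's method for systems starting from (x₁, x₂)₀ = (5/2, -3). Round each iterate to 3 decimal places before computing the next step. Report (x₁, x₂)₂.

(1.865, -0.270)

At (5/2, -3): F = (69.750, 1.000).
Jacobian J = [[-6·x₁·x₂ - x₂^2, -3·x₁^2 - 2·x₁·x₂ + 8·x₂], [4·x₁ - 3, 1]].
At the point, J = [[36.000, -27.750], [7.000, 1.000]] (det J = 230.250).
Solving J·Δ = −F gives Δ = (-0.423, 1.964).
Then the next iterate is (x₁, x₂)₁ = (2.077, -1.036).
Round to (2.077, -1.036) and repeat: F = (15.47164, 0.36086), J = [[11.83734, -16.92624], [5.308, 1.000]].
Δ = (-0.212, 0.766), so (x₁, x₂)₂ = (1.865, -0.270).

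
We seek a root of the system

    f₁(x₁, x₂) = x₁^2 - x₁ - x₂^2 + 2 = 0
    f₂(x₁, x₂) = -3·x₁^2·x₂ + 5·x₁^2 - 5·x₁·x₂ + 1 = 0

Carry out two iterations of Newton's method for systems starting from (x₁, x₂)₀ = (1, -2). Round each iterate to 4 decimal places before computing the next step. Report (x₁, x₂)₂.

At (1, -2): F = (-2.0000, 22.0000).
Jacobian J = [[2·x₁ - 1, -2·x₂], [-6·x₁·x₂ + 10·x₁ - 5·x₂, -3·x₁^2 - 5·x₁]].
At the point, J = [[1.0000, 4.0000], [32.0000, -8.0000]] (det J = -136.0000).
Solving J·Δ = −F gives Δ = (-0.5294, 0.6324).
Then the next iterate is (x₁, x₂)₁ = (0.4706, -1.3676).
Round to (0.4706, -1.3676) and repeat: F = (-0.119465, 6.233909), J = [[-0.0588, 2.7352], [15.405555, -3.017393]].
Δ = (-0.3978, 0.0351), so (x₁, x₂)₂ = (0.0728, -1.3325).

(0.0728, -1.3325)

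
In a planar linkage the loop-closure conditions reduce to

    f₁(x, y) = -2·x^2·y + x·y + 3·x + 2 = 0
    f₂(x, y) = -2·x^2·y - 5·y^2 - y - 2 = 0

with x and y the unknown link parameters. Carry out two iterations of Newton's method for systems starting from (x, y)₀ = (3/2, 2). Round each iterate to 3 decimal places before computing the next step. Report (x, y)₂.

At (3/2, 2): F = (0.500, -33.000).
Jacobian J = [[-4·x·y + y + 3, -2·x^2 + x], [-4·x·y, -2·x^2 - 10·y - 1]].
At the point, J = [[-7.000, -3.000], [-12.000, -25.500]] (det J = 142.500).
Solving J·Δ = −F gives Δ = (0.784, -1.663).
Then the next iterate is (x, y)₁ = (2.284, 0.337).
Round to (2.284, 0.337) and repeat: F = (6.10568, -6.42087), J = [[0.25817, -8.14931], [-3.07883, -14.80331]].
Δ = (-4.936, 0.593), so (x, y)₂ = (-2.652, 0.930).

(-2.652, 0.930)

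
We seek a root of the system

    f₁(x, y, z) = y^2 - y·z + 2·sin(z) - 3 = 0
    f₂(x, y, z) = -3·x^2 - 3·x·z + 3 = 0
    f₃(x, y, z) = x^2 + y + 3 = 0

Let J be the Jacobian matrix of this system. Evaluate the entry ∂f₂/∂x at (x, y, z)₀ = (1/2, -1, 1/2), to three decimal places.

∂f₂/∂x = -6·x - 3·z.
At (1/2, -1, 1/2) this is -4.500.

-4.500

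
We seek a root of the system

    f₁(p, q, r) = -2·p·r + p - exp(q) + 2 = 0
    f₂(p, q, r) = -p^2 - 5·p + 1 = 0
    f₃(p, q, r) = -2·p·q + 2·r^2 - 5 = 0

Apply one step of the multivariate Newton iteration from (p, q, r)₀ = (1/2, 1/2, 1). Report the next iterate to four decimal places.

(0.2083, 0.1529, 1.7153)

At (1/2, 1/2, 1): F = (-0.148721, -1.7500, -3.5000).
Jacobian J = [[-2·r + 1, -exp(q), -2·p], [-2·p - 5, 0, 0], [-2·q, -2·p, 4·r]].
At the point, J = [[-1.0000, -1.648721, -1.0000], [-6.0000, 0.0000, 0.0000], [-1.0000, -1.0000, 4.0000]] (det J = -45.569310).
Solving J·Δ = −F gives Δ = (-0.2917, -0.3471, 0.7153).
Then the next iterate is (p, q, r)₁ = (0.2083, 0.1529, 1.7153).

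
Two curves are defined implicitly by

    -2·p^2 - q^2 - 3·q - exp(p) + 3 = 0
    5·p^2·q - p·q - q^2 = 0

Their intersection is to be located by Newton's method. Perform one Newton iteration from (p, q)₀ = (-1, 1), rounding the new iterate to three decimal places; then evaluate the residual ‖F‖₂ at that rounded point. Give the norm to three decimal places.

1.512

At (-1, 1): F = (-3.36788, 5.000).
Jacobian J = [[-4·p - exp(p), -2·q - 3], [10·p·q - q, 5·p^2 - p - 2·q]].
At the point, J = [[3.63212, -5.000], [-11.000, 4.000]] (det J = -40.47152).
Solving J·Δ = −F gives Δ = (0.285, -0.467).
Then the next iterate is (p, q)₁ = (-0.715, 0.533).
Re-evaluating at (-0.715, 0.533): F = (-0.39473, 1.45942), so ‖F‖₂ = 1.512.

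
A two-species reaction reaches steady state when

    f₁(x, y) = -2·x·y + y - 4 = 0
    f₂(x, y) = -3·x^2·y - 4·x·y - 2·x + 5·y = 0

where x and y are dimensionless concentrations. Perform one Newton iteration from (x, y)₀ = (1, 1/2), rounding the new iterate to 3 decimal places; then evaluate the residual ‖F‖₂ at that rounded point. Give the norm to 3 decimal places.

91.888

At (1, 1/2): F = (-4.500, -3.000).
Jacobian J = [[-2·y, -2·x + 1], [-6·x·y - 4·y - 2, -3·x^2 - 4·x + 5]].
At the point, J = [[-1.000, -1.000], [-7.000, -2.000]] (det J = -5.000).
Solving J·Δ = −F gives Δ = (1.200, -5.700).
Then the next iterate is (x, y)₁ = (2.200, -5.200).
Re-evaluating at (2.200, -5.200): F = (13.680, 90.864), so ‖F‖₂ = 91.888.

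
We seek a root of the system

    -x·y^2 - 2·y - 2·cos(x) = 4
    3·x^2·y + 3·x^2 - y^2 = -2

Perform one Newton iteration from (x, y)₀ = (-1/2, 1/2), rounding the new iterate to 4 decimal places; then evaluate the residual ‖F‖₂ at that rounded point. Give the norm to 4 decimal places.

At (-1/2, 1/2): F = (-6.630165, 2.8750).
Jacobian J = [[-y^2 + 2·sin(x), -2·x·y - 2], [6·x·y + 6·x, 3·x^2 - 2·y]].
At the point, J = [[-1.208851, -1.5000], [-4.5000, -0.2500]] (det J = -6.447787).
Solving J·Δ = −F gives Δ = (0.9259, -5.1663).
Then the next iterate is (x, y)₁ = (0.4259, -4.6663).
Re-evaluating at (0.4259, -4.6663): F = (-5.762433, -21.769455), so ‖F‖₂ = 22.5192.

22.5192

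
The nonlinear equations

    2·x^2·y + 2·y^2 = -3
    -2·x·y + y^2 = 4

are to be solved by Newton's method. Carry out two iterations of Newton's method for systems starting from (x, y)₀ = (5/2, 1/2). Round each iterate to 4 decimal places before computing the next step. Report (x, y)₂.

At (5/2, 1/2): F = (9.7500, -6.2500).
Jacobian J = [[4·x·y, 2·x^2 + 4·y], [-2·y, -2·x + 2·y]].
At the point, J = [[5.0000, 14.5000], [-1.0000, -4.0000]] (det J = -5.5000).
Solving J·Δ = −F gives Δ = (9.3864, -3.9091).
Then the next iterate is (x, y)₁ = (11.8864, -3.4091).
Round to (11.8864, -3.4091) and repeat: F = (-937.075722, 88.665815), J = [[-162.087705, 268.936610], [6.8182, -30.5910]].
Δ = (-1.5427, 2.5546), so (x, y)₂ = (10.3437, -0.8545).

(10.3437, -0.8545)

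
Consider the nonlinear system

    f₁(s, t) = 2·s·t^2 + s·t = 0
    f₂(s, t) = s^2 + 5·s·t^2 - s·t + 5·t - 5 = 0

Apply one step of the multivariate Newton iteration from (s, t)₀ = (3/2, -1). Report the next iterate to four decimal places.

(1.9009, -0.5776)

At (3/2, -1): F = (1.5000, 1.2500).
Jacobian J = [[2·t^2 + t, 4·s·t + s], [2·s + 5·t^2 - t, 10·s·t - s + 5]].
At the point, J = [[1.0000, -4.5000], [9.0000, -11.5000]] (det J = 29.0000).
Solving J·Δ = −F gives Δ = (0.4009, 0.4224).
Then the next iterate is (s, t)₁ = (1.9009, -0.5776).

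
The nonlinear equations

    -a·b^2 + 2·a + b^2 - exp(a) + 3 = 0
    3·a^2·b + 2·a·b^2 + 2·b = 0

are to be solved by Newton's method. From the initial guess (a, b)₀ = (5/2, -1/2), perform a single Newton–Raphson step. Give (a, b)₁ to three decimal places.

At (5/2, -1/2): F = (-4.55749, -9.125).
Jacobian J = [[-b^2 - exp(a) + 2, -2·a·b + 2·b], [6·a·b + 2·b^2, 3·a^2 + 4·a·b + 2]].
At the point, J = [[-10.43249, 1.500], [-7.000, 15.750]] (det J = -153.81178).
Solving J·Δ = −F gives Δ = (-0.378, 0.412).
Then the next iterate is (a, b)₁ = (2.122, -0.088).

(2.122, -0.088)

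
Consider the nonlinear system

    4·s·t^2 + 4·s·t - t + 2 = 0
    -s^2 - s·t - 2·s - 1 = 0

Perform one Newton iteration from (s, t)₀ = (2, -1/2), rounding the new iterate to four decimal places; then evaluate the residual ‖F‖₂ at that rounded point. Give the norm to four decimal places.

21.5995

At (2, -1/2): F = (0.5000, -8.0000).
Jacobian J = [[4·t^2 + 4·t, 8·s·t + 4·s - 1], [-2·s - t - 2, -s]].
At the point, J = [[-1.0000, -1.0000], [-5.5000, -2.0000]] (det J = -3.5000).
Solving J·Δ = −F gives Δ = (-2.5714, 3.0714).
Then the next iterate is (s, t)₁ = (-0.5714, 2.5714).
Re-evaluating at (-0.5714, 2.5714): F = (-21.561203, 1.2856), so ‖F‖₂ = 21.5995.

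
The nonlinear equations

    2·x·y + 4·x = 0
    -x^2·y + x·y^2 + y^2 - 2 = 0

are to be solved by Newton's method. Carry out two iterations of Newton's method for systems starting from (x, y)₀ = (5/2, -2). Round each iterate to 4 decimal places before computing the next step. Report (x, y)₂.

At (5/2, -2): F = (0.0000, 24.5000).
Jacobian J = [[2·y + 4, 2·x], [-2·x·y + y^2, -x^2 + 2·x·y + 2·y]].
At the point, J = [[0.0000, 5.0000], [14.0000, -20.2500]] (det J = -70.0000).
Solving J·Δ = −F gives Δ = (-1.7500, 0.0000).
Then the next iterate is (x, y)₁ = (0.7500, -2.0000).
Round to (0.7500, -2.0000) and repeat: F = (0.0000, 6.1250), J = [[0.0000, 1.5000], [7.0000, -7.5625]].
Δ = (-0.8750, 0.0000), so (x, y)₂ = (-0.1250, -2.0000).

(-0.1250, -2.0000)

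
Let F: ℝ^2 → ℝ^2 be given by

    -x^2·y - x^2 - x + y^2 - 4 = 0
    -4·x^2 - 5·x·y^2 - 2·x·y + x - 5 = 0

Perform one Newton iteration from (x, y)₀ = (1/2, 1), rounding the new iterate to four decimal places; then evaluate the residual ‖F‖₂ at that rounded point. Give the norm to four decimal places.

At (1/2, 1): F = (-4.0000, -9.0000).
Jacobian J = [[-2·x·y - 2·x - 1, -x^2 + 2·y], [-8·x - 5·y^2 - 2·y + 1, -10·x·y - 2·x]].
At the point, J = [[-3.0000, 1.7500], [-10.0000, -6.0000]] (det J = 35.5000).
Solving J·Δ = −F gives Δ = (-1.1197, 0.3662).
Then the next iterate is (x, y)₁ = (-0.6197, 1.3662).
Re-evaluating at (-0.6197, 1.3662): F = (-2.422485, 0.320814), so ‖F‖₂ = 2.4436.

2.4436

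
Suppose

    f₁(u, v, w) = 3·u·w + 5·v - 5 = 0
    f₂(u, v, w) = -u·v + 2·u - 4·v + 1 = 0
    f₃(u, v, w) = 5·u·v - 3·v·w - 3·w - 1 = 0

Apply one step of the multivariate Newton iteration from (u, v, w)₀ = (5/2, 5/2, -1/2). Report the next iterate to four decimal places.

At (5/2, 5/2, -1/2): F = (3.7500, -10.2500, 35.5000).
Jacobian J = [[3·w, 5, 3·u], [-v + 2, -u - 4, 0], [5·v, 5·u - 3·w, -3·v - 3]].
At the point, J = [[-1.5000, 5.0000, 7.5000], [-0.5000, -6.5000, 0.0000], [12.5000, 14.0000, -10.5000]] (det J = 428.2500).
Solving J·Δ = −F gives Δ = (-0.8691, -1.5101, 0.3329).
Then the next iterate is (u, v, w)₁ = (1.6309, 0.9899, -0.1671).

(1.6309, 0.9899, -0.1671)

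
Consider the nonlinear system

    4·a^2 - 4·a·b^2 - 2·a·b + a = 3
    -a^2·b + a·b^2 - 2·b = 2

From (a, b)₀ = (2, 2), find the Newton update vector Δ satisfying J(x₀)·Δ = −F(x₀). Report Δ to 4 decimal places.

(-1.7733, -0.5467)

At (2, 2): F = (-25.0000, -6.0000).
Jacobian J = [[8·a - 4·b^2 - 2·b + 1, -8·a·b - 2·a], [-2·a·b + b^2, -a^2 + 2·a·b - 2]].
At the point, J = [[-3.0000, -36.0000], [-4.0000, 2.0000]] (det J = -150.0000).
Solving J·Δ = −F gives Δ = (-1.7733, -0.5467).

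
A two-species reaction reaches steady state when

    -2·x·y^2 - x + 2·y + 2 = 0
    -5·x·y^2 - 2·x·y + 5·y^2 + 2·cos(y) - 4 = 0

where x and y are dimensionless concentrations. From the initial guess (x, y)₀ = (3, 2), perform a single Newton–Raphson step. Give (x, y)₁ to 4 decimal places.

(0.4791, 2.0767)

At (3, 2): F = (-21.0000, -56.832294).
Jacobian J = [[-2·y^2 - 1, -4·x·y + 2], [-5·y^2 - 2·y, -10·x·y - 2·x + 10·y - 2·sin(y)]].
At the point, J = [[-9.0000, -22.0000], [-24.0000, -47.818595]] (det J = -97.632646).
Solving J·Δ = −F gives Δ = (-2.5209, 0.0767).
Then the next iterate is (x, y)₁ = (0.4791, 2.0767).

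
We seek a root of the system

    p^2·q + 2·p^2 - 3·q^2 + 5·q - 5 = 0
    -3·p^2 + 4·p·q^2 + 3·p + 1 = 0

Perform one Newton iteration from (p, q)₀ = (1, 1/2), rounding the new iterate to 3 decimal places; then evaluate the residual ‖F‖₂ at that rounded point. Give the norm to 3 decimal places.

0.372

At (1, 1/2): F = (-0.750, 2.000).
Jacobian J = [[2·p·q + 4·p, p^2 - 6·q + 5], [-6·p + 4·q^2 + 3, 8·p·q]].
At the point, J = [[5.000, 3.000], [-2.000, 4.000]] (det J = 26.000).
Solving J·Δ = −F gives Δ = (0.346, -0.327).
Then the next iterate is (p, q)₁ = (1.346, 0.173).
Re-evaluating at (1.346, 0.173): F = (-0.28793, -0.23601), so ‖F‖₂ = 0.372.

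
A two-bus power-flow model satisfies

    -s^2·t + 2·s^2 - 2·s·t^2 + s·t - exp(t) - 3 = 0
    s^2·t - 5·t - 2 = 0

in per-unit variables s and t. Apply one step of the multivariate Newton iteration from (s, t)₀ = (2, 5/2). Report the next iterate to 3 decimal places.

At (2, 5/2): F = (-37.18249, -4.500).
Jacobian J = [[-2·s·t + 4·s - 2·t^2 + t, -s^2 - 4·s·t + s - exp(t)], [2·s·t, s^2 - 5]].
At the point, J = [[-12.000, -34.18249], [10.000, -1.000]] (det J = 353.82494).
Solving J·Δ = −F gives Δ = (0.330, -1.203).
Then the next iterate is (s, t)₁ = (2.330, 1.297).

(2.330, 1.297)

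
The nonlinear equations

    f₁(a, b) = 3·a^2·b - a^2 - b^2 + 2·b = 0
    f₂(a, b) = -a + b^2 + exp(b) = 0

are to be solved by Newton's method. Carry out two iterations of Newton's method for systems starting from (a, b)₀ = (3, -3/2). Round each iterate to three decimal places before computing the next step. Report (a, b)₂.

(0.894, -0.796)

At (3, -3/2): F = (-54.750, -0.52687).
Jacobian J = [[6·a·b - 2·a, 3·a^2 - 2·b + 2], [-1, 2·b + exp(b)]].
At the point, J = [[-33.000, 32.000], [-1.000, -2.77687]] (det J = 123.63670).
Solving J·Δ = −F gives Δ = (-1.366, 0.302).
Then the next iterate is (a, b)₁ = (1.634, -1.198).
Round to (1.634, -1.198) and repeat: F = (-16.09698, 0.10300), J = [[-15.01319, 12.40587], [-1.000, -2.09420]].
Δ = (-0.740, 0.402), so (a, b)₂ = (0.894, -0.796).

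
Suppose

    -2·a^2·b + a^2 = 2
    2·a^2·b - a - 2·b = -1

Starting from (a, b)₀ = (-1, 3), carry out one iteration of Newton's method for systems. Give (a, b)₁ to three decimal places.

At (-1, 3): F = (-7.000, 2.000).
Jacobian J = [[-4·a·b + 2·a, -2·a^2], [4·a·b - 1, 2·a^2 - 2]].
At the point, J = [[10.000, -2.000], [-13.000, 0.000]] (det J = -26.000).
Solving J·Δ = −F gives Δ = (0.154, -2.731).
Then the next iterate is (a, b)₁ = (-0.846, 0.269).

(-0.846, 0.269)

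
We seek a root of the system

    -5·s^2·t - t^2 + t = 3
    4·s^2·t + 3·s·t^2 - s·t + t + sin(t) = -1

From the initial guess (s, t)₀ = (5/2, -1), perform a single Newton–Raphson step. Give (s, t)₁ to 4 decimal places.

At (5/2, -1): F = (26.2500, -15.841471).
Jacobian J = [[-10·s·t, -5·s^2 - 2·t + 1], [8·s·t + 3·t^2 - t, 4·s^2 + 6·s·t - s + cos(t) + 1]].
At the point, J = [[25.0000, -28.2500], [-16.0000, 9.040302]] (det J = -225.992442).
Solving J·Δ = −F gives Δ = (-0.9302, 0.1060).
Then the next iterate is (s, t)₁ = (1.5698, -0.8940).

(1.5698, -0.8940)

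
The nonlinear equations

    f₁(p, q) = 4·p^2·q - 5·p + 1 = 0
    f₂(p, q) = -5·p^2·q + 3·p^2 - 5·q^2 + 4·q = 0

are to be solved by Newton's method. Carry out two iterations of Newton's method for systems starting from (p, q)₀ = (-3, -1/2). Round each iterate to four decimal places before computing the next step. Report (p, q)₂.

(-1.0728, -1.2133)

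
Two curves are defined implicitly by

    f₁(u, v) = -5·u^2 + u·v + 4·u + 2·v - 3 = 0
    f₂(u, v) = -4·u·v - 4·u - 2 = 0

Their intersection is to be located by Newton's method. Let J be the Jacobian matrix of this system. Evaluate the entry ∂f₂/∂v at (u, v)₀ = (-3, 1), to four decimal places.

∂f₂/∂v = -4·u.
At (-3, 1) this is 12.0000.

12.0000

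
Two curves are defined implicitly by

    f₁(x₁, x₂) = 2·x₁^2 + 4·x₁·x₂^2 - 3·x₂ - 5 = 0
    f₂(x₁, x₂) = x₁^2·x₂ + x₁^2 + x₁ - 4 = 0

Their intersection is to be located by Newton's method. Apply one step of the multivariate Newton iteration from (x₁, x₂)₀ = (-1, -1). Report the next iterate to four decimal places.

(3.2000, -0.2000)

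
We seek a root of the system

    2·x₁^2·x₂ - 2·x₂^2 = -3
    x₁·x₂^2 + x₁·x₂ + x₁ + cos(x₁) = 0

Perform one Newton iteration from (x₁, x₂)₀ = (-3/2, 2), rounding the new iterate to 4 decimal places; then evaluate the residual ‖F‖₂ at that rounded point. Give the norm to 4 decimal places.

3.5950

At (-3/2, 2): F = (4.0000, -10.429263).
Jacobian J = [[4·x₁·x₂, 2·x₁^2 - 4·x₂], [x₂^2 + x₂ - sin(x₁) + 1, 2·x₁·x₂ + x₁]].
At the point, J = [[-12.0000, -3.5000], [7.997495, -7.5000]] (det J = 117.991232).
Solving J·Δ = −F gives Δ = (0.5636, -0.7896).
Then the next iterate is (x₁, x₂)₁ = (-0.9364, 1.2104).
Re-evaluating at (-0.9364, 1.2104): F = (2.192530, -2.849017), so ‖F‖₂ = 3.5950.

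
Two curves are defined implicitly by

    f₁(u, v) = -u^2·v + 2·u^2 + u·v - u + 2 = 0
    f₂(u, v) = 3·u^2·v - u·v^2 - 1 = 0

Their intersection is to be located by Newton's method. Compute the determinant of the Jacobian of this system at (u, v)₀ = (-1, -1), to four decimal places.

J = [[-2·u·v + 4·u + v - 1, -u^2 + u], [6·u·v - v^2, 3·u^2 - 2·u·v]].
At the point, J = [[-8.0000, -2.0000], [5.0000, 1.0000]].
det J = 2.0000.

2.0000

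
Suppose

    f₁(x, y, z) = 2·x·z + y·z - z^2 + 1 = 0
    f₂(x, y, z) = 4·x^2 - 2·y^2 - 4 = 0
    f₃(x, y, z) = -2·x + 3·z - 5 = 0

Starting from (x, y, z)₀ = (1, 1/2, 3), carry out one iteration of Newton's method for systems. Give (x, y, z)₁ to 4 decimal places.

(0.9309, -0.0266, 2.2872)

At (1, 1/2, 3): F = (-0.5000, -0.5000, 2.0000).
Jacobian J = [[2·z, z, 2·x + y - 2·z], [8·x, -4·y, 0], [-2, 0, 3]].
At the point, J = [[6.0000, 3.0000, -3.5000], [8.0000, -2.0000, 0.0000], [-2.0000, 0.0000, 3.0000]] (det J = -94.0000).
Solving J·Δ = −F gives Δ = (-0.0691, -0.5266, -0.7128).
Then the next iterate is (x, y, z)₁ = (0.9309, -0.0266, 2.2872).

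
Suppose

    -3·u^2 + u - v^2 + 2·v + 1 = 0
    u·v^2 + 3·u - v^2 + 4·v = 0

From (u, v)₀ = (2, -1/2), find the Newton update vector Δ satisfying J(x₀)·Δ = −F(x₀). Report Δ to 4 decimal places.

(-1.0175, -0.3143)

At (2, -1/2): F = (-10.2500, 4.2500).
Jacobian J = [[-6·u + 1, -2·v + 2], [v^2 + 3, 2·u·v - 2·v + 4]].
At the point, J = [[-11.0000, 3.0000], [3.2500, 3.0000]] (det J = -42.7500).
Solving J·Δ = −F gives Δ = (-1.0175, -0.3143).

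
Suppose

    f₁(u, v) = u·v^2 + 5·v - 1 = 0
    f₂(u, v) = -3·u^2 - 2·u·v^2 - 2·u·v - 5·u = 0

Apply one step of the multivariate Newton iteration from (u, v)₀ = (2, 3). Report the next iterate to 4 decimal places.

(1.3393, 1.4674)

At (2, 3): F = (32.0000, -70.0000).
Jacobian J = [[v^2, 2·u·v + 5], [-6·u - 2·v^2 - 2·v - 5, -4·u·v - 2·u]].
At the point, J = [[9.0000, 17.0000], [-41.0000, -28.0000]] (det J = 445.0000).
Solving J·Δ = −F gives Δ = (-0.6607, -1.5326).
Then the next iterate is (u, v)₁ = (1.3393, 1.4674).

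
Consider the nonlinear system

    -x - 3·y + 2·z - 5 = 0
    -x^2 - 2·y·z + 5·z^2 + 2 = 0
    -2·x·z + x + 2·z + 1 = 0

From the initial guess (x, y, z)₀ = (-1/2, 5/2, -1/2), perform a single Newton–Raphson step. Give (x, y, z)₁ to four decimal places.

At (-1/2, 5/2, -1/2): F = (-13.0000, 5.5000, -1.0000).
Jacobian J = [[-1, -3, 2], [-2·x, -2·z, -2·y + 10·z], [-2·z + 1, 0, -2·x + 2]].
At the point, J = [[-1.0000, -3.0000, 2.0000], [1.0000, 1.0000, -10.0000], [2.0000, 0.0000, 3.0000]] (det J = 62.0000).
Solving J·Δ = −F gives Δ = (0.2823, -4.3306, 0.1452).
Then the next iterate is (x, y, z)₁ = (-0.2177, -1.8306, -0.3548).

(-0.2177, -1.8306, -0.3548)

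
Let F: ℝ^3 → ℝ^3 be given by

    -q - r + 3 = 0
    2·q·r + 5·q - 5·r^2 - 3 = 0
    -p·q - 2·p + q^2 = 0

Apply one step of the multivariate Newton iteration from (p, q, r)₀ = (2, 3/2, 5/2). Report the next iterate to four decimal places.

At (2, 3/2, 5/2): F = (-1.0000, -19.2500, -4.7500).
Jacobian J = [[0, -1, -1], [0, 2·r + 5, 2·q - 10·r], [-q - 2, -p + 2·q, 0]].
At the point, J = [[0.0000, -1.0000, -1.0000], [0.0000, 10.0000, -22.0000], [-3.5000, 1.0000, 0.0000]] (det J = -112.0000).
Solving J·Δ = −F gives Δ = (-1.3817, -0.0859, -0.9141).
Then the next iterate is (p, q, r)₁ = (0.6183, 1.4141, 1.5859).

(0.6183, 1.4141, 1.5859)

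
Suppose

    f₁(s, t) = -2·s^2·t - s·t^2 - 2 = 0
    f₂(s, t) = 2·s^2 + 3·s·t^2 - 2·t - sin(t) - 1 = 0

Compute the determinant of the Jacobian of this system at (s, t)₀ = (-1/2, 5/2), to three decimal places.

J = [[-4·s·t - t^2, -2·s^2 - 2·s·t], [4·s + 3·t^2, 6·s·t - cos(t) - 2]].
At the point, J = [[-1.250, 2.000], [16.750, -8.69886]].
det J = -22.626.

-22.626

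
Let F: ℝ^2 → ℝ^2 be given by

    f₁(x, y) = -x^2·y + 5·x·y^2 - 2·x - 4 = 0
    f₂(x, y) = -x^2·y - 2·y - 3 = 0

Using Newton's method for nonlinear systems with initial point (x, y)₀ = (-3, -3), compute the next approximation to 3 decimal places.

(-1.932, -2.021)

At (-3, -3): F = (-106.000, 30.000).
Jacobian J = [[-2·x·y + 5·y^2 - 2, -x^2 + 10·x·y], [-2·x·y, -x^2 - 2]].
At the point, J = [[25.000, 81.000], [-18.000, -11.000]] (det J = 1183.000).
Solving J·Δ = −F gives Δ = (1.068, 0.979).
Then the next iterate is (x, y)₁ = (-1.932, -2.021).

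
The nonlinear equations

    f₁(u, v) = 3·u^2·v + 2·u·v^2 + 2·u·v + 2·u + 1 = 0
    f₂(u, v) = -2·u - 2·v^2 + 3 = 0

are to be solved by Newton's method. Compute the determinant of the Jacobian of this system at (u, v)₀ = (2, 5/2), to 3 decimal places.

-423.000

J = [[6·u·v + 2·v^2 + 2·v + 2, 3·u^2 + 4·u·v + 2·u], [-2, -4·v]].
At the point, J = [[49.500, 36.000], [-2.000, -10.000]].
det J = -423.000.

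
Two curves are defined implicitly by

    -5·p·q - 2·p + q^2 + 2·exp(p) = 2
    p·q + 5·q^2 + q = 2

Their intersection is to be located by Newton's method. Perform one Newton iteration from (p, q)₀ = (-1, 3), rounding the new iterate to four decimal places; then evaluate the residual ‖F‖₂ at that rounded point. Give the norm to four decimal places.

At (-1, 3): F = (24.735759, 43.0000).
Jacobian J = [[-5·q + 2·exp(p) - 2, -5·p + 2·q], [q, p + 10·q + 1]].
At the point, J = [[-16.264241, 11.0000], [3.0000, 30.0000]] (det J = -520.927234).
Solving J·Δ = −F gives Δ = (0.5165, -1.4850).
Then the next iterate is (p, q)₁ = (-0.4835, 1.5150).
Re-evaluating at (-0.4835, 1.5150): F = (6.157980, 10.258622), so ‖F‖₂ = 11.9650.

11.9650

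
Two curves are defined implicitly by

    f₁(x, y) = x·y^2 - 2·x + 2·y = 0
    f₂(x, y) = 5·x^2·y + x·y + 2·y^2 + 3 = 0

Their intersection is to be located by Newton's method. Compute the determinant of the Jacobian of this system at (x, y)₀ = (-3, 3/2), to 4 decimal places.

J = [[y^2 - 2, 2·x·y + 2], [10·x·y + y, 5·x^2 + x + 4·y]].
At the point, J = [[0.2500, -7.0000], [-43.5000, 48.0000]].
det J = -292.5000.

-292.5000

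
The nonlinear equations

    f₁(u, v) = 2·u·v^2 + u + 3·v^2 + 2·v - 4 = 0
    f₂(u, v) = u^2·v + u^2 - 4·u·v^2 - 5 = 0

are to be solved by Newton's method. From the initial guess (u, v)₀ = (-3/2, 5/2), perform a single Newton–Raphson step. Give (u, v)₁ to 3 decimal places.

At (-3/2, 5/2): F = (-0.500, 40.375).
Jacobian J = [[2·v^2 + 1, 4·u·v + 6·v + 2], [2·u·v + 2·u - 4·v^2, u^2 - 8·u·v]].
At the point, J = [[13.500, 2.000], [-35.500, 32.250]] (det J = 506.375).
Solving J·Δ = −F gives Δ = (0.191, -1.041).
Then the next iterate is (u, v)₁ = (-1.309, 1.459).

(-1.309, 1.459)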